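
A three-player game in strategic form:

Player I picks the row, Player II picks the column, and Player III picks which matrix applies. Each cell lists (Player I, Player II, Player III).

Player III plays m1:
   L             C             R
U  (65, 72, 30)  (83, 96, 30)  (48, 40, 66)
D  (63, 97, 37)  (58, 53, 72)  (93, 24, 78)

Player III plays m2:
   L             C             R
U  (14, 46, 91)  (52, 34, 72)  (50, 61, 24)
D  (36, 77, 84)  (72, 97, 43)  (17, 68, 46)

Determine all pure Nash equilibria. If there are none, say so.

(U, L, m1): Player II can switch to C (72 → 96). Not NE.
(U, L, m2): Player I can switch to D (14 → 36). Not NE.
(U, C, m1): Player III can switch to m2 (30 → 72). Not NE.
(U, C, m2): Player I can switch to D (52 → 72). Not NE.
(U, R, m1): Player I can switch to D (48 → 93). Not NE.
(U, R, m2): Player III can switch to m1 (24 → 66). Not NE.
(D, L, m1): Player I can switch to U (63 → 65). Not NE.
(D, L, m2): Player II can switch to C (77 → 97). Not NE.
(D, C, m1): Player I can switch to U (58 → 83). Not NE.
(D, C, m2): Player III can switch to m1 (43 → 72). Not NE.
(D, R, m1): Player II can switch to L (24 → 97). Not NE.
(D, R, m2): Player I can switch to U (17 → 50). Not NE.

none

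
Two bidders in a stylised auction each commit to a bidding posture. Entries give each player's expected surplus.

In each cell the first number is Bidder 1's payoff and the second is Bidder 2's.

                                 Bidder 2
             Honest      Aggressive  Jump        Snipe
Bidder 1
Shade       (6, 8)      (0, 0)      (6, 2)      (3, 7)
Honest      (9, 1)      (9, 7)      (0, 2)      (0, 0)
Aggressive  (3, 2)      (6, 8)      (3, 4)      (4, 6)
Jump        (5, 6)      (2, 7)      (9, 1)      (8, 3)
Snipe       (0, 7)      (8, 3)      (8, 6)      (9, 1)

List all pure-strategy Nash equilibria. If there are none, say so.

For each strategy profile, look for a profitable unilateral deviation.
(Shade, Honest): Bidder 1 can switch to Honest (6 → 9). Not NE.
(Shade, Aggressive): Bidder 1 can switch to Honest (0 → 9). Not NE.
(Shade, Jump): Bidder 1 can switch to Jump (6 → 9). Not NE.
(Shade, Snipe): Bidder 1 can switch to Aggressive (3 → 4). Not NE.
(Honest, Honest): Bidder 2 can switch to Aggressive (1 → 7). Not NE.
(Honest, Aggressive): Bidder 1 gets 9, best alternative 8; Bidder 2 gets 7, best alternative 2. No profitable deviation — NE.
(Honest, Jump): Bidder 1 can switch to Shade (0 → 6). Not NE.
(The remaining 13 profiles each have a profitable deviation by the same check.)

The unique pure-strategy Nash equilibrium is (Honest, Aggressive).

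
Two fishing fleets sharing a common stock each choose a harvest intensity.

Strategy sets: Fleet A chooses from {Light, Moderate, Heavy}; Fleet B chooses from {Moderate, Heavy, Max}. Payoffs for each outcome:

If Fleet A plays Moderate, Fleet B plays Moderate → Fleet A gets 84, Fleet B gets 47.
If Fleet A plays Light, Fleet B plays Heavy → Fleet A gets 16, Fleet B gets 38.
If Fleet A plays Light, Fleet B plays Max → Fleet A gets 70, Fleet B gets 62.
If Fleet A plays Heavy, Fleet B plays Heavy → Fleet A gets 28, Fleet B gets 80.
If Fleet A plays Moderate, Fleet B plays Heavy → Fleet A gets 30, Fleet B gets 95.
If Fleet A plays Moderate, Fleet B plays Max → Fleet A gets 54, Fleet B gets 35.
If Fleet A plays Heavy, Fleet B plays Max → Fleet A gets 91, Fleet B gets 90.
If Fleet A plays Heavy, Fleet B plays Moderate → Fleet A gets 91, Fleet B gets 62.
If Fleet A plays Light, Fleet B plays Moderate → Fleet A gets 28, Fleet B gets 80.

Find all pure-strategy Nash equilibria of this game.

For each strategy profile, look for a profitable unilateral deviation.
(Light, Moderate): Fleet A can switch to Moderate (28 → 84). Not NE.
(Light, Heavy): Fleet A can switch to Moderate (16 → 30). Not NE.
(Light, Max): Fleet A can switch to Heavy (70 → 91). Not NE.
(Moderate, Moderate): Fleet A can switch to Heavy (84 → 91). Not NE.
(Moderate, Heavy): Fleet A gets 30, best alternative 28; Fleet B gets 95, best alternative 47. No profitable deviation — NE.
(Moderate, Max): Fleet A can switch to Light (54 → 70). Not NE.
(Heavy, Moderate): Fleet B can switch to Heavy (62 → 80). Not NE.
(Heavy, Max): Fleet A gets 91, best alternative 70; Fleet B gets 90, best alternative 80. No profitable deviation — NE.
(The remaining 1 profile has a profitable deviation by the same check.)

(Moderate, Heavy) and (Heavy, Max)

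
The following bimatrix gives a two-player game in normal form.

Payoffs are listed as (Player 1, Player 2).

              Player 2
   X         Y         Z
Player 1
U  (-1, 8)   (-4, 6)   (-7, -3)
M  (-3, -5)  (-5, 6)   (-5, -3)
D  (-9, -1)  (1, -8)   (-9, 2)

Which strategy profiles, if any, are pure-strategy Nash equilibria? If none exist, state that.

The unique pure-strategy Nash equilibrium is (U, X).

Player 1 against X: payoffs -1, -3, -9 → best response U.
Player 1 against Y: payoffs -4, -5, 1 → best response D.
Player 1 against Z: payoffs -7, -5, -9 → best response M.
Player 2 against U: payoffs 8, 6, -3 → best response X.
Player 2 against M: payoffs -5, 6, -3 → best response Y.
Player 2 against D: payoffs -1, -8, 2 → best response Z.
Mutual best responses: (U, X).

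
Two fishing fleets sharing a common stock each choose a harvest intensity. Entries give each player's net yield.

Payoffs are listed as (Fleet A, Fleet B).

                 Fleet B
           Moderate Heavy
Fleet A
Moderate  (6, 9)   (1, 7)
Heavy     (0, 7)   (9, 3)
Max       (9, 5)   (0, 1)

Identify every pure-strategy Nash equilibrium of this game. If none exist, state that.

(Max, Moderate)

For each strategy profile, look for a profitable unilateral deviation.
(Moderate, Moderate): Fleet A can switch to Max (6 → 9). Not NE.
(Moderate, Heavy): Fleet A can switch to Heavy (1 → 9). Not NE.
(Heavy, Moderate): Fleet A can switch to Moderate (0 → 6). Not NE.
(Heavy, Heavy): Fleet B can switch to Moderate (3 → 7). Not NE.
(Max, Moderate): Fleet A gets 9, best alternative 6; Fleet B gets 5, best alternative 1. No profitable deviation — NE.
(Max, Heavy): Fleet A can switch to Moderate (0 → 1). Not NE.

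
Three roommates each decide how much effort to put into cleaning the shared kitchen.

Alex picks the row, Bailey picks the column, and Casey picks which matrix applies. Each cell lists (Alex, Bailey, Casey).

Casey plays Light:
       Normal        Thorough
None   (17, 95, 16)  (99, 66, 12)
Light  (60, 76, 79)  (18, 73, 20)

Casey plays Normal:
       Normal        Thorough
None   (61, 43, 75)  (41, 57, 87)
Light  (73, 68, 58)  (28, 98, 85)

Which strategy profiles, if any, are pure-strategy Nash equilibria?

Alex against (Normal, Light): payoffs 17, 60 → best response Light.
Alex against (Normal, Normal): payoffs 61, 73 → best response Light.
Alex against (Thorough, Light): payoffs 99, 18 → best response None.
Alex against (Thorough, Normal): payoffs 41, 28 → best response None.
Bailey against (None, Light): payoffs 95, 66 → best response Normal.
Bailey against (None, Normal): payoffs 43, 57 → best response Thorough.
Bailey against (Light, Light): payoffs 76, 73 → best response Normal.
Bailey against (Light, Normal): payoffs 68, 98 → best response Thorough.
Casey against (None, Normal): payoffs 16, 75 → best response Normal.
Casey against (None, Thorough): payoffs 12, 87 → best response Normal.
Casey against (Light, Normal): payoffs 79, 58 → best response Light.
Casey against (Light, Thorough): payoffs 20, 85 → best response Normal.
Mutual best responses: (None, Thorough, Normal); (Light, Normal, Light).

Pure-strategy Nash equilibria: (None, Thorough, Normal); (Light, Normal, Light)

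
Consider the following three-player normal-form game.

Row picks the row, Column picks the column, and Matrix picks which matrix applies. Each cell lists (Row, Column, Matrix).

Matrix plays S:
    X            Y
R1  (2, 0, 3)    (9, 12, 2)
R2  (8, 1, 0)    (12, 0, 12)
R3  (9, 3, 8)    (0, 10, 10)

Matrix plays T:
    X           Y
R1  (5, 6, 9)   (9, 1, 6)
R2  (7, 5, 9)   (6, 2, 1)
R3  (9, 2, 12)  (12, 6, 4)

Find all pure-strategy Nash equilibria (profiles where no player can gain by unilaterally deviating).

No pure-strategy Nash equilibrium.

For each player, find the best response to each opponent profile; mutual best responses are the pure NE.
Row against (X, S): payoffs 2, 8, 9 → best response R3.
Row against (X, T): payoffs 5, 7, 9 → best response R3.
Row against (Y, S): payoffs 9, 12, 0 → best response R2.
Row against (Y, T): payoffs 9, 6, 12 → best response R3.
Column against (R1, S): payoffs 0, 12 → best response Y.
Column against (R1, T): payoffs 6, 1 → best response X.
Column against (R2, S): payoffs 1, 0 → best response X.
Column against (R2, T): payoffs 5, 2 → best response X.
Column against (R3, S): payoffs 3, 10 → best response Y.
Column against (R3, T): payoffs 2, 6 → best response Y.
Matrix against (R1, X): payoffs 3, 9 → best response T.
Matrix against (R1, Y): payoffs 2, 6 → best response T.
Matrix against (R2, X): payoffs 0, 9 → best response T.
Matrix against (R2, Y): payoffs 12, 1 → best response S.
Matrix against (R3, X): payoffs 8, 12 → best response T.
Matrix against (R3, Y): payoffs 10, 4 → best response S.
No profile is a mutual best response for all players.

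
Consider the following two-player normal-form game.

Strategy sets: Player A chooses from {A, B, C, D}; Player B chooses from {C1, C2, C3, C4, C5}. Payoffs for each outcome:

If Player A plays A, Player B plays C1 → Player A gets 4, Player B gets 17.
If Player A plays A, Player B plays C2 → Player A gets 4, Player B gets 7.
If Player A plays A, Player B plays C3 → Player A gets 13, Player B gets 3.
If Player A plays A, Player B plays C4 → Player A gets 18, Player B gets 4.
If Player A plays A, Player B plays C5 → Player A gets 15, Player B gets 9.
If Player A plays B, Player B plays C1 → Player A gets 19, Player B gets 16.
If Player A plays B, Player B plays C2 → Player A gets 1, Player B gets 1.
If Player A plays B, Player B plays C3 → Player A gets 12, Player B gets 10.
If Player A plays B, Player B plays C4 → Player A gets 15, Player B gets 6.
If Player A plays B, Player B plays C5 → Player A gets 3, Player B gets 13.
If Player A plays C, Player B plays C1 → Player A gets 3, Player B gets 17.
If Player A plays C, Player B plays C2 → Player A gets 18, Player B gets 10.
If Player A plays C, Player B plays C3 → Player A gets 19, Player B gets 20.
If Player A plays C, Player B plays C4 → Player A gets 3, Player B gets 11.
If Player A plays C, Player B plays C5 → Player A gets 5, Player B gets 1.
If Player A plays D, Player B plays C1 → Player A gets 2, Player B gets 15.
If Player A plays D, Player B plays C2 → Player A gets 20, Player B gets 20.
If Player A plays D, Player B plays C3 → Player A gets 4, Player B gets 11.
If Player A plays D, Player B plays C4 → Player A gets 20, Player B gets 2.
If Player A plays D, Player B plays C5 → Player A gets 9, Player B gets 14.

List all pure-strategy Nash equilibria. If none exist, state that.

(B, C1), (C, C3), (D, C2)

Player A against C1: payoffs 4, 19, 3, 2 → best response B.
Player A against C2: payoffs 4, 1, 18, 20 → best response D.
Player A against C3: payoffs 13, 12, 19, 4 → best response C.
Player A against C4: payoffs 18, 15, 3, 20 → best response D.
Player A against C5: payoffs 15, 3, 5, 9 → best response A.
Player B against A: payoffs 17, 7, 3, 4, 9 → best response C1.
Player B against B: payoffs 16, 1, 10, 6, 13 → best response C1.
Player B against C: payoffs 17, 10, 20, 11, 1 → best response C3.
Player B against D: payoffs 15, 20, 11, 2, 14 → best response C2.
Mutual best responses: (B, C1); (C, C3); (D, C2).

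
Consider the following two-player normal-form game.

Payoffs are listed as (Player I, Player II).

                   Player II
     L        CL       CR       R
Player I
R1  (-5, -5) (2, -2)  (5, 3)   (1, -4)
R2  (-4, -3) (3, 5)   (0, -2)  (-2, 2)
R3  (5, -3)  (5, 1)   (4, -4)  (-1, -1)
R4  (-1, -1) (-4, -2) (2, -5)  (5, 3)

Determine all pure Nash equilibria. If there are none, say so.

(R1, L): Player I can switch to R2 (-5 → -4). Not NE.
(R1, CL): Player I can switch to R2 (2 → 3). Not NE.
(R1, CR): Player I gets 5, best alternative 4; Player II gets 3, best alternative -2. No profitable deviation — NE.
(R1, R): Player I can switch to R4 (1 → 5). Not NE.
(R2, L): Player I can switch to R3 (-4 → 5). Not NE.
(R2, CL): Player I can switch to R3 (3 → 5). Not NE.
(R2, CR): Player I can switch to R1 (0 → 5). Not NE.
(R2, R): Player I can switch to R1 (-2 → 1). Not NE.
(R3, L): Player II can switch to CL (-3 → 1). Not NE.
(R3, CL): Player I gets 5, best alternative 3; Player II gets 1, best alternative -1. No profitable deviation — NE.
(R4, R): Player I gets 5, best alternative 1; Player II gets 3, best alternative -1. No profitable deviation — NE.
(The remaining 5 profiles each have a profitable deviation by the same check.)

The pure Nash equilibria are (R1, CR), (R3, CL), (R4, R).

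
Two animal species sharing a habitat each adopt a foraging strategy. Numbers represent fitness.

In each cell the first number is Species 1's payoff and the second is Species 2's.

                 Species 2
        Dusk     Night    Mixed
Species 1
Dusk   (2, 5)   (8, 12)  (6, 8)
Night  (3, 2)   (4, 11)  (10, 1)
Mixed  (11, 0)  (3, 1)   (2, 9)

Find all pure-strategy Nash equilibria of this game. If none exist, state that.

(Dusk, Dusk): Species 1 can switch to Night (2 → 3). Not NE.
(Dusk, Night): Species 1 gets 8, best alternative 4; Species 2 gets 12, best alternative 8. No profitable deviation — NE.
(Dusk, Mixed): Species 1 can switch to Night (6 → 10). Not NE.
(Night, Dusk): Species 1 can switch to Mixed (3 → 11). Not NE.
(Night, Night): Species 1 can switch to Dusk (4 → 8). Not NE.
(Night, Mixed): Species 2 can switch to Dusk (1 → 2). Not NE.
(Mixed, Dusk): Species 2 can switch to Night (0 → 1). Not NE.
(Mixed, Night): Species 1 can switch to Dusk (3 → 8). Not NE.
(Mixed, Mixed): Species 1 can switch to Dusk (2 → 6). Not NE.

(Dusk, Night)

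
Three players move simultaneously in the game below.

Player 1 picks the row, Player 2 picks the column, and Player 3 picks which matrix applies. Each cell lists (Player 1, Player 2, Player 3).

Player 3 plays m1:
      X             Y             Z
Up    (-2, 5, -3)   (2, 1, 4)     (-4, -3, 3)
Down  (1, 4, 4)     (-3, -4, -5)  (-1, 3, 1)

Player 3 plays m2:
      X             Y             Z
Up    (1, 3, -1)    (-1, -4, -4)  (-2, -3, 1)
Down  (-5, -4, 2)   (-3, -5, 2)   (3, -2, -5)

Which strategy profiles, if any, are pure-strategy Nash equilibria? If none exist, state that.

(Up, X, m2); (Down, X, m1)

(Up, X, m1): Player 1 can switch to Down (-2 → 1). Not NE.
(Up, X, m2): Player 1 gets 1, best alternative -5; Player 2 gets 3, best alternative -3; Player 3 gets -1, best alternative -3. No profitable deviation — NE.
(Up, Y, m1): Player 2 can switch to X (1 → 5). Not NE.
(Up, Y, m2): Player 2 can switch to X (-4 → 3). Not NE.
(Up, Z, m1): Player 1 can switch to Down (-4 → -1). Not NE.
(Up, Z, m2): Player 1 can switch to Down (-2 → 3). Not NE.
(Down, X, m1): Player 1 gets 1, best alternative -2; Player 2 gets 4, best alternative 3; Player 3 gets 4, best alternative 2. No profitable deviation — NE.
(Down, X, m2): Player 1 can switch to Up (-5 → 1). Not NE.
(The remaining 4 profiles each have a profitable deviation by the same check.)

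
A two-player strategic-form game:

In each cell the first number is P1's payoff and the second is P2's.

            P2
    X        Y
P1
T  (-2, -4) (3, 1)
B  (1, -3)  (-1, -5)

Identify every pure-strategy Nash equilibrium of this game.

P1 against X: payoffs -2, 1 → best response B.
P1 against Y: payoffs 3, -1 → best response T.
P2 against T: payoffs -4, 1 → best response Y.
P2 against B: payoffs -3, -5 → best response X.
Mutual best responses: (T, Y); (B, X).

(T, Y); (B, X)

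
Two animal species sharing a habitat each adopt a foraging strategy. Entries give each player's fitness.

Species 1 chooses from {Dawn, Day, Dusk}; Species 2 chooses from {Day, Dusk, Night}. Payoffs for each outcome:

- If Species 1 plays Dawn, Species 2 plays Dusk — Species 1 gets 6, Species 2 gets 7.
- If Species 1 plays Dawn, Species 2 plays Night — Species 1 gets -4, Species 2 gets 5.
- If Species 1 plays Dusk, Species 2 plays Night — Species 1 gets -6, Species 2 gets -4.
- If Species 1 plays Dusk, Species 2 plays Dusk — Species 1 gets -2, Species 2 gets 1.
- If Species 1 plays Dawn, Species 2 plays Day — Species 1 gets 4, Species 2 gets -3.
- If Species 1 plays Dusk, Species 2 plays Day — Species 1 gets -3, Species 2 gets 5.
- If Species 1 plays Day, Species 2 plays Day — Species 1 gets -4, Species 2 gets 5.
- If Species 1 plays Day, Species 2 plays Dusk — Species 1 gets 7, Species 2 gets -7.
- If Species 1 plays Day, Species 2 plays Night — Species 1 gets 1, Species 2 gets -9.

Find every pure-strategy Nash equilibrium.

(Dawn, Day): Species 2 can switch to Dusk (-3 → 7). Not NE.
(Dawn, Dusk): Species 1 can switch to Day (6 → 7). Not NE.
(Dawn, Night): Species 1 can switch to Day (-4 → 1). Not NE.
(Day, Day): Species 1 can switch to Dawn (-4 → 4). Not NE.
(Day, Dusk): Species 2 can switch to Day (-7 → 5). Not NE.
(Day, Night): Species 2 can switch to Day (-9 → 5). Not NE.
(Dusk, Day): Species 1 can switch to Dawn (-3 → 4). Not NE.
(Dusk, Dusk): Species 1 can switch to Dawn (-2 → 6). Not NE.
(Dusk, Night): Species 1 can switch to Dawn (-6 → -4). Not NE.

none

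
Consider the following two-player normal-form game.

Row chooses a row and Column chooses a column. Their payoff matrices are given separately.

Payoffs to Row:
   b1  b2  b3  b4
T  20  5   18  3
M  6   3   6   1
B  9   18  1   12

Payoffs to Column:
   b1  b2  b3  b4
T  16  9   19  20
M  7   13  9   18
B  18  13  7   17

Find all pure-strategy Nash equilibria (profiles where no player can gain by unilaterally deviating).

(T, b1): Column can switch to b3 (16 → 19). Not NE.
(T, b2): Row can switch to B (5 → 18). Not NE.
(T, b3): Column can switch to b4 (19 → 20). Not NE.
(T, b4): Row can switch to B (3 → 12). Not NE.
(M, b1): Row can switch to T (6 → 20). Not NE.
(M, b2): Row can switch to T (3 → 5). Not NE.
(M, b3): Row can switch to T (6 → 18). Not NE.
(M, b4): Row can switch to T (1 → 3). Not NE.
(The remaining 4 profiles each have a profitable deviation by the same check.)

This game has no pure Nash equilibrium.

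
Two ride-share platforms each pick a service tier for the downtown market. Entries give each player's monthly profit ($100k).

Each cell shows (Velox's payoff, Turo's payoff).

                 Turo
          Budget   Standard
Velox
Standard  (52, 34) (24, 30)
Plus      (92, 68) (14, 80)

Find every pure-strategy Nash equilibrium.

No pure-strategy Nash equilibrium.

Velox against Budget: payoffs 52, 92 → best response Plus.
Velox against Standard: payoffs 24, 14 → best response Standard.
Turo against Standard: payoffs 34, 30 → best response Budget.
Turo against Plus: payoffs 68, 80 → best response Standard.
No profile is a mutual best response for all players.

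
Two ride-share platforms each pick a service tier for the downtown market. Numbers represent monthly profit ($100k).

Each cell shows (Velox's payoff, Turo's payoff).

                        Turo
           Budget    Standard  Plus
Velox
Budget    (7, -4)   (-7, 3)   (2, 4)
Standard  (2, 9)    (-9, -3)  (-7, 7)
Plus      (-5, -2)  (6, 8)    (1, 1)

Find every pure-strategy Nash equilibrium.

Check each profile: it is a Nash equilibrium iff no player can strictly gain by switching unilaterally.
(Budget, Budget): Turo can switch to Standard (-4 → 3). Not NE.
(Budget, Standard): Velox can switch to Plus (-7 → 6). Not NE.
(Budget, Plus): Velox gets 2, best alternative 1; Turo gets 4, best alternative 3. No profitable deviation — NE.
(Standard, Budget): Velox can switch to Budget (2 → 7). Not NE.
(Standard, Standard): Velox can switch to Budget (-9 → -7). Not NE.
(Standard, Plus): Velox can switch to Budget (-7 → 2). Not NE.
(Plus, Budget): Velox can switch to Budget (-5 → 7). Not NE.
(Plus, Standard): Velox gets 6, best alternative -7; Turo gets 8, best alternative 1. No profitable deviation — NE.
(Plus, Plus): Velox can switch to Budget (1 → 2). Not NE.

The pure Nash equilibria are (Budget, Plus) and (Plus, Standard).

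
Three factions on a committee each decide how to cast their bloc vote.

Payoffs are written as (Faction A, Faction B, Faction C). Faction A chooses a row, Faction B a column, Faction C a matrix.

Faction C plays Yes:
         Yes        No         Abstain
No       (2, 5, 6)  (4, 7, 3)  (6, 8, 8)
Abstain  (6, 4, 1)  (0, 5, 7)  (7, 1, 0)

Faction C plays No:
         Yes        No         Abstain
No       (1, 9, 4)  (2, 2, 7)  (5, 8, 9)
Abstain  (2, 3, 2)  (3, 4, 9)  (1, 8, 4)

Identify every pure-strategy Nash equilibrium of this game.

For each player, find the best response to each opponent profile; mutual best responses are the pure NE.
Faction A against (Yes, Yes): payoffs 2, 6 → best response Abstain.
Faction A against (Yes, No): payoffs 1, 2 → best response Abstain.
Faction A against (No, Yes): payoffs 4, 0 → best response No.
Faction A against (No, No): payoffs 2, 3 → best response Abstain.
Faction A against (Abstain, Yes): payoffs 6, 7 → best response Abstain.
Faction A against (Abstain, No): payoffs 5, 1 → best response No.
Faction B against (No, Yes): payoffs 5, 7, 8 → best response Abstain.
Faction B against (No, No): payoffs 9, 2, 8 → best response Yes.
Faction B against (Abstain, Yes): payoffs 4, 5, 1 → best response No.
Faction B against (Abstain, No): payoffs 3, 4, 8 → best response Abstain.
Faction C against (No, Yes): payoffs 6, 4 → best response Yes.
Faction C against (No, No): payoffs 3, 7 → best response No.
Faction C against (No, Abstain): payoffs 8, 9 → best response No.
Faction C against (Abstain, Yes): payoffs 1, 2 → best response No.
Faction C against (Abstain, No): payoffs 7, 9 → best response No.
Faction C against (Abstain, Abstain): payoffs 0, 4 → best response No.
No profile is a mutual best response for all players.

No pure-strategy Nash equilibrium.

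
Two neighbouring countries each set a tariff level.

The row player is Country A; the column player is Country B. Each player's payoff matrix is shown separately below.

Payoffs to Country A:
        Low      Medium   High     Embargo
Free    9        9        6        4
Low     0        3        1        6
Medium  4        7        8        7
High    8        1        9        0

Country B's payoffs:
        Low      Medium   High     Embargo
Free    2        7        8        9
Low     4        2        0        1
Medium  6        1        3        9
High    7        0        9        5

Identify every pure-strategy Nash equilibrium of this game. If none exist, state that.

(Medium, Embargo), (High, High)

(Free, Low): Country B can switch to Medium (2 → 7). Not NE.
(Free, Medium): Country B can switch to High (7 → 8). Not NE.
(Free, High): Country A can switch to Medium (6 → 8). Not NE.
(Free, Embargo): Country A can switch to Low (4 → 6). Not NE.
(Low, Low): Country A can switch to Free (0 → 9). Not NE.
(Low, Medium): Country A can switch to Free (3 → 9). Not NE.
(Low, High): Country A can switch to Free (1 → 6). Not NE.
(Low, Embargo): Country A can switch to Medium (6 → 7). Not NE.
(Medium, Low): Country A can switch to Free (4 → 9). Not NE.
(Medium, Medium): Country A can switch to Free (7 → 9). Not NE.
(Medium, High): Country A can switch to High (8 → 9). Not NE.
(Medium, Embargo): Country A gets 7, best alternative 6; Country B gets 9, best alternative 6. No profitable deviation — NE.
(High, Low): Country A can switch to Free (8 → 9). Not NE.
(High, High): Country A gets 9, best alternative 8; Country B gets 9, best alternative 7. No profitable deviation — NE.
(The remaining 2 profiles each have a profitable deviation by the same check.)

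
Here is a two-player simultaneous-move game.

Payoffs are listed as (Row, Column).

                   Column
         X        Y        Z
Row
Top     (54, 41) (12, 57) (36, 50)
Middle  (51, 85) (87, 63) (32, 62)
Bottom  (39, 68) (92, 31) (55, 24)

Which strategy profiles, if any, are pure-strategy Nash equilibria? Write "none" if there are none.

none

Row against X: payoffs 54, 51, 39 → best response Top.
Row against Y: payoffs 12, 87, 92 → best response Bottom.
Row against Z: payoffs 36, 32, 55 → best response Bottom.
Column against Top: payoffs 41, 57, 50 → best response Y.
Column against Middle: payoffs 85, 63, 62 → best response X.
Column against Bottom: payoffs 68, 31, 24 → best response X.
No profile is a mutual best response for all players.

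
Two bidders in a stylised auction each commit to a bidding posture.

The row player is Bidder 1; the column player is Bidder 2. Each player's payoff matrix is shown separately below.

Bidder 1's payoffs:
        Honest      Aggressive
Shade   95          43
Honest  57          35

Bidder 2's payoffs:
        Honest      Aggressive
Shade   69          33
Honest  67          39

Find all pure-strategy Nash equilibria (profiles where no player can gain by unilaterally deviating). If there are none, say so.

For each player, find the best response to each opponent profile; mutual best responses are the pure NE.
Bidder 1 against Honest: payoffs 95, 57 → best response Shade.
Bidder 1 against Aggressive: payoffs 43, 35 → best response Shade.
Bidder 2 against Shade: payoffs 69, 33 → best response Honest.
Bidder 2 against Honest: payoffs 67, 39 → best response Honest.
Mutual best responses: (Shade, Honest).

Pure NE: (Shade, Honest)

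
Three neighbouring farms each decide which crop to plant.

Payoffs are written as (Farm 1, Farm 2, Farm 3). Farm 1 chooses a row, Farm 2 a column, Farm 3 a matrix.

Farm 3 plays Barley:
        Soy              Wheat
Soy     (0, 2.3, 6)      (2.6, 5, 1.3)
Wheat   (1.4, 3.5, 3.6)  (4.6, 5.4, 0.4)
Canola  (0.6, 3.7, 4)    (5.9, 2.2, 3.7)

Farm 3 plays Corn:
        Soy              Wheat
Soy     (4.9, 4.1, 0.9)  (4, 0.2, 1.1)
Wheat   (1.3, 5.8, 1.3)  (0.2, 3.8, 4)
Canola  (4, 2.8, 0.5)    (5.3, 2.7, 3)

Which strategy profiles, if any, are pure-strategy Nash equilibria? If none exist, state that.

There is no pure-strategy Nash equilibrium.

Farm 1 against (Soy, Barley): payoffs 0, 1.4, 0.6 → best response Wheat.
Farm 1 against (Soy, Corn): payoffs 4.9, 1.3, 4 → best response Soy.
Farm 1 against (Wheat, Barley): payoffs 2.6, 4.6, 5.9 → best response Canola.
Farm 1 against (Wheat, Corn): payoffs 4, 0.2, 5.3 → best response Canola.
Farm 2 against (Soy, Barley): payoffs 2.3, 5 → best response Wheat.
Farm 2 against (Soy, Corn): payoffs 4.1, 0.2 → best response Soy.
Farm 2 against (Wheat, Barley): payoffs 3.5, 5.4 → best response Wheat.
Farm 2 against (Wheat, Corn): payoffs 5.8, 3.8 → best response Soy.
Farm 2 against (Canola, Barley): payoffs 3.7, 2.2 → best response Soy.
Farm 2 against (Canola, Corn): payoffs 2.8, 2.7 → best response Soy.
Farm 3 against (Soy, Soy): payoffs 6, 0.9 → best response Barley.
Farm 3 against (Soy, Wheat): payoffs 1.3, 1.1 → best response Barley.
Farm 3 against (Wheat, Soy): payoffs 3.6, 1.3 → best response Barley.
Farm 3 against (Wheat, Wheat): payoffs 0.4, 4 → best response Corn.
Farm 3 against (Canola, Soy): payoffs 4, 0.5 → best response Barley.
Farm 3 against (Canola, Wheat): payoffs 3.7, 3 → best response Barley.
No profile is a mutual best response for all players.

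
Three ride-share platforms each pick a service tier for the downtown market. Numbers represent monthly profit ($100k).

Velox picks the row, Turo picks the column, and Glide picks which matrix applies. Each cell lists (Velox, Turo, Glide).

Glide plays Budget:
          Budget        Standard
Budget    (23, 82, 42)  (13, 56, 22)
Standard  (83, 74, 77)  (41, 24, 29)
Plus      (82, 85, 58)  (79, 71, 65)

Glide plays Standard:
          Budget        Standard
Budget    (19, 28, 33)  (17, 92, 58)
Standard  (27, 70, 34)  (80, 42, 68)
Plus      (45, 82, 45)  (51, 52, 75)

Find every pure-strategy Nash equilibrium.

The unique pure-strategy Nash equilibrium is (Standard, Budget, Budget).

Velox against (Budget, Budget): payoffs 23, 83, 82 → best response Standard.
Velox against (Budget, Standard): payoffs 19, 27, 45 → best response Plus.
Velox against (Standard, Budget): payoffs 13, 41, 79 → best response Plus.
Velox against (Standard, Standard): payoffs 17, 80, 51 → best response Standard.
Turo against (Budget, Budget): payoffs 82, 56 → best response Budget.
Turo against (Budget, Standard): payoffs 28, 92 → best response Standard.
Turo against (Standard, Budget): payoffs 74, 24 → best response Budget.
Turo against (Standard, Standard): payoffs 70, 42 → best response Budget.
Turo against (Plus, Budget): payoffs 85, 71 → best response Budget.
Turo against (Plus, Standard): payoffs 82, 52 → best response Budget.
Glide against (Budget, Budget): payoffs 42, 33 → best response Budget.
Glide against (Budget, Standard): payoffs 22, 58 → best response Standard.
Glide against (Standard, Budget): payoffs 77, 34 → best response Budget.
Glide against (Standard, Standard): payoffs 29, 68 → best response Standard.
Glide against (Plus, Budget): payoffs 58, 45 → best response Budget.
Glide against (Plus, Standard): payoffs 65, 75 → best response Standard.
Mutual best responses: (Standard, Budget, Budget).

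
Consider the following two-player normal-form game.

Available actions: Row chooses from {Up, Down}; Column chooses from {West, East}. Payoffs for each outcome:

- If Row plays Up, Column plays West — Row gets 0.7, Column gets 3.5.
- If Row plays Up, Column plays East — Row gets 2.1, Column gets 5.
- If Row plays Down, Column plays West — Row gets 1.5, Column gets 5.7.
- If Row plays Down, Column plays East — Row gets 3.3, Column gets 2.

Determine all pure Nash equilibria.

The unique pure-strategy Nash equilibrium is (Down, West).

Row against West: payoffs 0.7, 1.5 → best response Down.
Row against East: payoffs 2.1, 3.3 → best response Down.
Column against Up: payoffs 3.5, 5 → best response East.
Column against Down: payoffs 5.7, 2 → best response West.
Mutual best responses: (Down, West).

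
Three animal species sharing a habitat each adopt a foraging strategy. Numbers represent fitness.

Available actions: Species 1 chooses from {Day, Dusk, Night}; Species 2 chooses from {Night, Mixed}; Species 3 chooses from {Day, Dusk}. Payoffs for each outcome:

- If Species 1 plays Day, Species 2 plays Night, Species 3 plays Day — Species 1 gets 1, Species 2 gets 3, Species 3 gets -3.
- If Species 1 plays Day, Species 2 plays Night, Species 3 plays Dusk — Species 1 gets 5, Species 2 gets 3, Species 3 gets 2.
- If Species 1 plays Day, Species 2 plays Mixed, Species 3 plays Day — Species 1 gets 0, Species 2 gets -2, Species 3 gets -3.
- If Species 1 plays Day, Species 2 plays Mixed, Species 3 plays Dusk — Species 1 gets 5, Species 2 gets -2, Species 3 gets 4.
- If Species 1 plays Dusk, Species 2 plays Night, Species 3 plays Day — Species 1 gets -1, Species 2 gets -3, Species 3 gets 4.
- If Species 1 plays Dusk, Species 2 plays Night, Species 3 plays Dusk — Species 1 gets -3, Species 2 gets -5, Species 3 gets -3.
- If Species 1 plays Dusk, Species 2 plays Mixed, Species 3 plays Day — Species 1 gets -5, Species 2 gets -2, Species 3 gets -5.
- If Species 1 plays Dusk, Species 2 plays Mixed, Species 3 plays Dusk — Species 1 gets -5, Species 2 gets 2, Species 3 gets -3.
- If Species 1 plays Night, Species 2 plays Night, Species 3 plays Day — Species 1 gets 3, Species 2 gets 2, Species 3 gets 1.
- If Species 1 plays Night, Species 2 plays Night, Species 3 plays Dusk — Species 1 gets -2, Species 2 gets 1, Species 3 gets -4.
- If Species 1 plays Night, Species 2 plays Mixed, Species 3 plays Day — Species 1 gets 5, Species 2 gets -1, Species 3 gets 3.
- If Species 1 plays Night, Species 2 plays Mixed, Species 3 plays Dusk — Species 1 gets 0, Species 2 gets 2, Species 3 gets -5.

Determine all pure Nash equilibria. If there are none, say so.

(Day, Night, Day): Species 1 can switch to Night (1 → 3). Not NE.
(Day, Night, Dusk): Species 1 gets 5, best alternative -2; Species 2 gets 3, best alternative -2; Species 3 gets 2, best alternative -3. No profitable deviation — NE.
(Day, Mixed, Day): Species 1 can switch to Night (0 → 5). Not NE.
(Day, Mixed, Dusk): Species 2 can switch to Night (-2 → 3). Not NE.
(Dusk, Night, Day): Species 1 can switch to Day (-1 → 1). Not NE.
(Dusk, Night, Dusk): Species 1 can switch to Day (-3 → 5). Not NE.
(Dusk, Mixed, Day): Species 1 can switch to Day (-5 → 0). Not NE.
(Night, Night, Day): Species 1 gets 3, best alternative 1; Species 2 gets 2, best alternative -1; Species 3 gets 1, best alternative -4. No profitable deviation — NE.
(The remaining 4 profiles each have a profitable deviation by the same check.)

Pure-strategy Nash equilibria: (Day, Night, Dusk); (Night, Night, Day)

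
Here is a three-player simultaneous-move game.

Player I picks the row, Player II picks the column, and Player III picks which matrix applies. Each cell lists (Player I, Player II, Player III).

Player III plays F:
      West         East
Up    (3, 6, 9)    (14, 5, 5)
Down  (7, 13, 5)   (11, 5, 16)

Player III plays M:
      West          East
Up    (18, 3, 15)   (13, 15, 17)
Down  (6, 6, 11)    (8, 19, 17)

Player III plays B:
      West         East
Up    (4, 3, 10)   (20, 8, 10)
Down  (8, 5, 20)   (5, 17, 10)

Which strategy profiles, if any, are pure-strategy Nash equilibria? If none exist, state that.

(Up, East, M)

(Up, West, F): Player I can switch to Down (3 → 7). Not NE.
(Up, West, M): Player II can switch to East (3 → 15). Not NE.
(Up, West, B): Player I can switch to Down (4 → 8). Not NE.
(Up, East, F): Player II can switch to West (5 → 6). Not NE.
(Up, East, M): Player I gets 13, best alternative 8; Player II gets 15, best alternative 3; Player III gets 17, best alternative 10. No profitable deviation — NE.
(Up, East, B): Player III can switch to M (10 → 17). Not NE.
(Down, West, F): Player III can switch to M (5 → 11). Not NE.
(Down, West, M): Player I can switch to Up (6 → 18). Not NE.
(Down, West, B): Player II can switch to East (5 → 17). Not NE.
(The remaining 3 profiles each have a profitable deviation by the same check.)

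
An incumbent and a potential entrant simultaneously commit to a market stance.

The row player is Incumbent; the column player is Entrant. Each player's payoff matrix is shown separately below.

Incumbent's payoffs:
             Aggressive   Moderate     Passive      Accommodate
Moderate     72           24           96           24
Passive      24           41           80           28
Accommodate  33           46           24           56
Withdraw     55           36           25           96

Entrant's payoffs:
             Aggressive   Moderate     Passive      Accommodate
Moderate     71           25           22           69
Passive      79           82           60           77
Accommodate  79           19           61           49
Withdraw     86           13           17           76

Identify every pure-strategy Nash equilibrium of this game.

The unique pure-strategy Nash equilibrium is (Moderate, Aggressive).

(Moderate, Aggressive): Incumbent gets 72, best alternative 55; Entrant gets 71, best alternative 69. No profitable deviation — NE.
(Moderate, Moderate): Incumbent can switch to Passive (24 → 41). Not NE.
(Moderate, Passive): Entrant can switch to Aggressive (22 → 71). Not NE.
(Moderate, Accommodate): Incumbent can switch to Passive (24 → 28). Not NE.
(Passive, Aggressive): Incumbent can switch to Moderate (24 → 72). Not NE.
(Passive, Moderate): Incumbent can switch to Accommodate (41 → 46). Not NE.
(Passive, Passive): Incumbent can switch to Moderate (80 → 96). Not NE.
(Passive, Accommodate): Incumbent can switch to Accommodate (28 → 56). Not NE.
(Accommodate, Aggressive): Incumbent can switch to Moderate (33 → 72). Not NE.
(The remaining 7 profiles each have a profitable deviation by the same check.)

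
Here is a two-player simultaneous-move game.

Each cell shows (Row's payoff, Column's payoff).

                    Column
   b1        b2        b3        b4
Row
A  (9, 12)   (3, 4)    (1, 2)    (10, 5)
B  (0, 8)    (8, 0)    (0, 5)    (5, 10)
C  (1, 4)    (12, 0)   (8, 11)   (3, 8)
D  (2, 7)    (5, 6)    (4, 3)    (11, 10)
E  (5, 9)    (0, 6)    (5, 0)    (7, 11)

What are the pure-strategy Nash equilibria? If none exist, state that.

The pure Nash equilibria are (A, b1) and (C, b3) and (D, b4).

Row against b1: payoffs 9, 0, 1, 2, 5 → best response A.
Row against b2: payoffs 3, 8, 12, 5, 0 → best response C.
Row against b3: payoffs 1, 0, 8, 4, 5 → best response C.
Row against b4: payoffs 10, 5, 3, 11, 7 → best response D.
Column against A: payoffs 12, 4, 2, 5 → best response b1.
Column against B: payoffs 8, 0, 5, 10 → best response b4.
Column against C: payoffs 4, 0, 11, 8 → best response b3.
Column against D: payoffs 7, 6, 3, 10 → best response b4.
Column against E: payoffs 9, 6, 0, 11 → best response b4.
Mutual best responses: (A, b1); (C, b3); (D, b4).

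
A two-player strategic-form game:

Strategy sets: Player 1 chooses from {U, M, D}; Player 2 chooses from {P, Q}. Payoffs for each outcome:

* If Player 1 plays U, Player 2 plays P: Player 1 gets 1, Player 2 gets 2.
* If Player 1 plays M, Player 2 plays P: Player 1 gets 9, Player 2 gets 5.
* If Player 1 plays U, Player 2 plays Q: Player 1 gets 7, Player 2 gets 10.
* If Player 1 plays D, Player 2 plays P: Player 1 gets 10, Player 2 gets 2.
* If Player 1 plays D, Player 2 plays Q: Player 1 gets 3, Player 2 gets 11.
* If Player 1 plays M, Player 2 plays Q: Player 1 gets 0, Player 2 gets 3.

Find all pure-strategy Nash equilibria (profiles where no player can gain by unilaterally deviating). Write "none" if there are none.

(U, P): Player 1 can switch to M (1 → 9). Not NE.
(U, Q): Player 1 gets 7, best alternative 3; Player 2 gets 10, best alternative 2. No profitable deviation — NE.
(M, P): Player 1 can switch to D (9 → 10). Not NE.
(M, Q): Player 1 can switch to U (0 → 7). Not NE.
(D, P): Player 2 can switch to Q (2 → 11). Not NE.
(D, Q): Player 1 can switch to U (3 → 7). Not NE.

(U, Q)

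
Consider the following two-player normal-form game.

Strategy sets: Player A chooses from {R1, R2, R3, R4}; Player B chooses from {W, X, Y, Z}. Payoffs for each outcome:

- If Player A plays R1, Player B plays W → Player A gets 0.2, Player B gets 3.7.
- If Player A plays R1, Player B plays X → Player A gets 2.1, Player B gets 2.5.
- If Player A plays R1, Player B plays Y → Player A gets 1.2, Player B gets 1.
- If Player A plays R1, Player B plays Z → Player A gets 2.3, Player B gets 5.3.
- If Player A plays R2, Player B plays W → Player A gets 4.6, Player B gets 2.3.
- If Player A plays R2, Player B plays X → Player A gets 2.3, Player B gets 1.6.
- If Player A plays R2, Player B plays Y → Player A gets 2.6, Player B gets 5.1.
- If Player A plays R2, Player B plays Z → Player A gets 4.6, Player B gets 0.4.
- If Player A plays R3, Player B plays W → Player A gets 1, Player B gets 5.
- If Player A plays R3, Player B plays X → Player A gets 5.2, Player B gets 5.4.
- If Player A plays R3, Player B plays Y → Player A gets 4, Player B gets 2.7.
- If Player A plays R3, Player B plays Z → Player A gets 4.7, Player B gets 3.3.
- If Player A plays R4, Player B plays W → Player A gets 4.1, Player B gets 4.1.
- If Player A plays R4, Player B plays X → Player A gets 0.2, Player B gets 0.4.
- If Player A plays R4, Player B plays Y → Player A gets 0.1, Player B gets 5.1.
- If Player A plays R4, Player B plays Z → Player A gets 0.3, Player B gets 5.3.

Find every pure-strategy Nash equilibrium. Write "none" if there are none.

(R1, W): Player A can switch to R2 (0.2 → 4.6). Not NE.
(R1, X): Player A can switch to R2 (2.1 → 2.3). Not NE.
(R1, Y): Player A can switch to R2 (1.2 → 2.6). Not NE.
(R1, Z): Player A can switch to R2 (2.3 → 4.6). Not NE.
(R2, W): Player B can switch to Y (2.3 → 5.1). Not NE.
(R2, X): Player A can switch to R3 (2.3 → 5.2). Not NE.
(R2, Y): Player A can switch to R3 (2.6 → 4). Not NE.
(R2, Z): Player A can switch to R3 (4.6 → 4.7). Not NE.
(R3, W): Player A can switch to R2 (1 → 4.6). Not NE.
(R3, X): Player A gets 5.2, best alternative 2.3; Player B gets 5.4, best alternative 5. No profitable deviation — NE.
(R3, Y): Player B can switch to W (2.7 → 5). Not NE.
(The remaining 5 profiles each have a profitable deviation by the same check.)

The unique pure-strategy Nash equilibrium is (R3, X).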